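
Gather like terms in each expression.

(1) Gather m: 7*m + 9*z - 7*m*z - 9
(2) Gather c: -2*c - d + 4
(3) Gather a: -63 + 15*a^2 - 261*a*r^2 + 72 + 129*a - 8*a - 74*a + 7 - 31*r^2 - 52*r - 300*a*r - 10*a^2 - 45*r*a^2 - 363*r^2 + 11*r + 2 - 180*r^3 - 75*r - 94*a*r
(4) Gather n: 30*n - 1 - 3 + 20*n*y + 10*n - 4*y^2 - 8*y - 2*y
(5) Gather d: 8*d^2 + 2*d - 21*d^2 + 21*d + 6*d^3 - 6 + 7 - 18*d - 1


(1) = m*(7 - 7*z) + 9*z - 9
(2) = -2*c - d + 4
(3) = a^2*(5 - 45*r) + a*(-261*r^2 - 394*r + 47) - 180*r^3 - 394*r^2 - 116*r + 18
(4) = n*(20*y + 40) - 4*y^2 - 10*y - 4
(5) = 6*d^3 - 13*d^2 + 5*d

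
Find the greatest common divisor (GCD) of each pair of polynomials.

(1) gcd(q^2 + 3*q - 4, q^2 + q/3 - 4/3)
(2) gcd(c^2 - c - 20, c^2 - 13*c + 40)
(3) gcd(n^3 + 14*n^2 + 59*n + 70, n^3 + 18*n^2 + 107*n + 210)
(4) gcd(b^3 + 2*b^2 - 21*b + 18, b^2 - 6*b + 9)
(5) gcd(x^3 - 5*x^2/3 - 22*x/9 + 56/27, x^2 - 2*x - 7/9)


(1) = q - 1
(2) = c - 5
(3) = gcd((n + 2)*(n + 5)*(n + 7), (n + 5)*(n + 6)*(n + 7)) = n^2 + 12*n + 35
(4) = gcd((b - 3)*(b - 1)*(b + 6), (b - 3)^2) = b - 3
(5) = x - 7/3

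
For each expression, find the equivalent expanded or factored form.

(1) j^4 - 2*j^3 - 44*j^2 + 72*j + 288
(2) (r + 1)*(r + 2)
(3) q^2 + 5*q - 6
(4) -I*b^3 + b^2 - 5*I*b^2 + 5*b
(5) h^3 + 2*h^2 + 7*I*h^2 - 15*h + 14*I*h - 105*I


(1) = (j - 6)*(j - 4)*(j + 2)*(j + 6)
(2) = r^2 + 3*r + 2
(3) = (q - 1)*(q + 6)
(4) = b*(b + 5)*(-I*b + 1)
(5) = (h - 3)*(h + 5)*(h + 7*I)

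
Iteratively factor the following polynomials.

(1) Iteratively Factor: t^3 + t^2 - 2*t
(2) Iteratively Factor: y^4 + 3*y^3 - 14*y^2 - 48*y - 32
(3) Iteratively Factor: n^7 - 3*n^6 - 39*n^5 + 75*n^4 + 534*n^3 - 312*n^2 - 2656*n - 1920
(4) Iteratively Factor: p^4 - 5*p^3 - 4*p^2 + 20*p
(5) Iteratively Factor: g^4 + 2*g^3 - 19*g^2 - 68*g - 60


(1) = (t - 1)*(t^2 + 2*t) = (t - 1)*(t + 2)*(t)
(2) = (y + 4)*(y^3 - y^2 - 10*y - 8) = (y + 1)*(y + 4)*(y^2 - 2*y - 8) = (y + 1)*(y + 2)*(y + 4)*(y - 4)
(3) = (n + 1)*(n^6 - 4*n^5 - 35*n^4 + 110*n^3 + 424*n^2 - 736*n - 1920) = (n + 1)*(n + 3)*(n^5 - 7*n^4 - 14*n^3 + 152*n^2 - 32*n - 640) = (n + 1)*(n + 3)*(n + 4)*(n^4 - 11*n^3 + 30*n^2 + 32*n - 160) = (n - 4)*(n + 1)*(n + 3)*(n + 4)*(n^3 - 7*n^2 + 2*n + 40) = (n - 4)*(n + 1)*(n + 2)*(n + 3)*(n + 4)*(n^2 - 9*n + 20) = (n - 4)^2*(n + 1)*(n + 2)*(n + 3)*(n + 4)*(n - 5)
(4) = (p - 5)*(p^3 - 4*p) = (p - 5)*(p + 2)*(p^2 - 2*p) = p*(p - 5)*(p + 2)*(p - 2)
(5) = (g - 5)*(g^3 + 7*g^2 + 16*g + 12) = (g - 5)*(g + 2)*(g^2 + 5*g + 6) = (g - 5)*(g + 2)^2*(g + 3)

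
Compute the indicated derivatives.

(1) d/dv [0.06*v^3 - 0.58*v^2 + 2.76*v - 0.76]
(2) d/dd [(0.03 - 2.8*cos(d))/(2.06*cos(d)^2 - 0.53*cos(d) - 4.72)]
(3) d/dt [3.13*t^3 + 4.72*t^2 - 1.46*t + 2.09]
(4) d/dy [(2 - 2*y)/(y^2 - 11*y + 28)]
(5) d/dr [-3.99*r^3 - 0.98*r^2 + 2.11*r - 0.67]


(1) = 0.18*v^2 - 1.16*v + 2.76
(2) = (-5.768*cos(d)^2 + 0.1236*cos(d) - 13.2319)*sin(d)/(4.2436*cos(d)^4 - 2.1836*cos(d)^3 - 19.1655*cos(d)^2 + 5.0032*cos(d) + 22.2784)
(3) = 9.39*t^2 + 9.44*t - 1.46
(4) = 2*(y^2 - 2*y - 17)/(y^4 - 22*y^3 + 177*y^2 - 616*y + 784)
(5) = -11.97*r^2 - 1.96*r + 2.11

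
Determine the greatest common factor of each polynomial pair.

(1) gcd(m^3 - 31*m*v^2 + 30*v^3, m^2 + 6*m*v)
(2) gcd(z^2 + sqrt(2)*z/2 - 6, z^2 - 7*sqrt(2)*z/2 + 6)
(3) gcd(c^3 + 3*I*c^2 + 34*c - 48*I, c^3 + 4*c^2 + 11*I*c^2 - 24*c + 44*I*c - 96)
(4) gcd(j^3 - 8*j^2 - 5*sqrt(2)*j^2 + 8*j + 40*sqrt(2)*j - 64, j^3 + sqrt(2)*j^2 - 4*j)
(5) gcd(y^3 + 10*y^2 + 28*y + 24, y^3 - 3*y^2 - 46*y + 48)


(1) = m + 6*v
(2) = z - 3*sqrt(2)/2
(3) = gcd((c - 3*I)*(c - 2*I)*(c + 8*I), (c + 4)*(c + 3*I)*(c + 8*I)) = c + 8*I
(4) = gcd((j - 8)*(j - 4*sqrt(2))*(j - sqrt(2)), j*(j - sqrt(2))*(j + 2*sqrt(2))) = j - sqrt(2)
(5) = gcd((y + 2)^2*(y + 6), (y - 8)*(y - 1)*(y + 6)) = y + 6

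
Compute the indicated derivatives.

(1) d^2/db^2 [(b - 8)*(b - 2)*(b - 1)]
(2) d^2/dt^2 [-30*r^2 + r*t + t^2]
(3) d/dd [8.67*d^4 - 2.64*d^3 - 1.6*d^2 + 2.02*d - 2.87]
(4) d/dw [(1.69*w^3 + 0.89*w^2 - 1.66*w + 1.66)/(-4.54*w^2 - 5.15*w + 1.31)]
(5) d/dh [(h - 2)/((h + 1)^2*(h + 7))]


(1) = 6*b - 22
(2) = 2
(3) = 34.68*d^3 - 7.92*d^2 - 3.2*d + 2.02
(4) = (-7.6726*w^4 - 17.407*w^3 - 5.4782*w^2 + 17.4046*w + 6.3744)/(20.6116*w^4 + 46.762*w^3 + 14.6277*w^2 - 13.493*w + 1.7161)
(5) = ((2 - h)*(h + 1) + 2*(2 - h)*(h + 7) + (h + 1)*(h + 7))/((h + 1)^3*(h + 7)^2)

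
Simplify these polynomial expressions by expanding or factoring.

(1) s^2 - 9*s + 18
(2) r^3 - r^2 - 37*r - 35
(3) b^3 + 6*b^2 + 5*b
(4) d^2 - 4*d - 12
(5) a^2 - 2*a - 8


(1) = (s - 6)*(s - 3)
(2) = (r - 7)*(r + 1)*(r + 5)
(3) = b*(b + 1)*(b + 5)
(4) = (d - 6)*(d + 2)
(5) = (a - 4)*(a + 2)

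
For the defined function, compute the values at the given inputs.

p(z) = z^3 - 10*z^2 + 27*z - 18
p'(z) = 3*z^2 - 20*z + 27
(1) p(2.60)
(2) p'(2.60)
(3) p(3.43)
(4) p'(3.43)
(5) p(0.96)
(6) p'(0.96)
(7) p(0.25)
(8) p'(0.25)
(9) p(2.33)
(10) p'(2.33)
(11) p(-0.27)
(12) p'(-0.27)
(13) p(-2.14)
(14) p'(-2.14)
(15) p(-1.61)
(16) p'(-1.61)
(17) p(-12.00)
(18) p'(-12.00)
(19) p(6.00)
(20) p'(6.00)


(1) = 2.18
(2) = -4.72
(3) = -2.69
(4) = -6.31
(5) = -0.41
(6) = 10.56
(7) = -11.86
(8) = 22.19
(9) = 3.27
(10) = -3.31
(11) = -26.04
(12) = 32.62
(13) = -131.38
(14) = 83.54
(15) = -91.56
(16) = 66.98
(17) = -3510.00
(18) = 699.00
(19) = 0.00
(20) = 15.00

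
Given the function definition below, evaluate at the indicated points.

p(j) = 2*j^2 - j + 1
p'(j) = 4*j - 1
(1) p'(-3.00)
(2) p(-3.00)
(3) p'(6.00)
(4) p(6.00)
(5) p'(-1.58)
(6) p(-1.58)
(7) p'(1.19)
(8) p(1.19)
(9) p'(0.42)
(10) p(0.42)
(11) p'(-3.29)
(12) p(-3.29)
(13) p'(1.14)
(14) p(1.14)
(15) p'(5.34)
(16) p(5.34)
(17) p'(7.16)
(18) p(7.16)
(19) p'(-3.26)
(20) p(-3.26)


(1) = -13.00
(2) = 22.00
(3) = 23.00
(4) = 67.00
(5) = -7.32
(6) = 7.57
(7) = 3.76
(8) = 2.64
(9) = 0.68
(10) = 0.93
(11) = -14.16
(12) = 25.94
(13) = 3.56
(14) = 2.46
(15) = 20.36
(16) = 52.69
(17) = 27.64
(18) = 96.37
(19) = -14.04
(20) = 25.52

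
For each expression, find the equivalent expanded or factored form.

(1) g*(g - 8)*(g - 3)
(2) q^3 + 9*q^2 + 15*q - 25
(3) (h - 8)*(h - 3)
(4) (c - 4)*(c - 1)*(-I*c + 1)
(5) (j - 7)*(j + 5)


(1) = g^3 - 11*g^2 + 24*g
(2) = (q - 1)*(q + 5)^2
(3) = h^2 - 11*h + 24
(4) = -I*c^3 + c^2 + 5*I*c^2 - 5*c - 4*I*c + 4
(5) = j^2 - 2*j - 35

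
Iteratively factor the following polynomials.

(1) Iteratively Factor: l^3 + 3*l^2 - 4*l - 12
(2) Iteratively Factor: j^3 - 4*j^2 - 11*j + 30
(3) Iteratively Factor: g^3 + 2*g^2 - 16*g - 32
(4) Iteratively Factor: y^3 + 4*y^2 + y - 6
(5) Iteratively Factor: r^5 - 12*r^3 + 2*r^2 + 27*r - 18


(1) = (l + 3)*(l^2 - 4) = (l - 2)*(l + 3)*(l + 2)
(2) = (j - 5)*(j^2 + j - 6) = (j - 5)*(j - 2)*(j + 3)
(3) = (g + 4)*(g^2 - 2*g - 8) = (g - 4)*(g + 4)*(g + 2)
(4) = (y + 3)*(y^2 + y - 2) = (y - 1)*(y + 3)*(y + 2)
(5) = (r - 1)*(r^4 + r^3 - 11*r^2 - 9*r + 18) = (r - 3)*(r - 1)*(r^3 + 4*r^2 + r - 6) = (r - 3)*(r - 1)*(r + 2)*(r^2 + 2*r - 3) = (r - 3)*(r - 1)^2*(r + 2)*(r + 3)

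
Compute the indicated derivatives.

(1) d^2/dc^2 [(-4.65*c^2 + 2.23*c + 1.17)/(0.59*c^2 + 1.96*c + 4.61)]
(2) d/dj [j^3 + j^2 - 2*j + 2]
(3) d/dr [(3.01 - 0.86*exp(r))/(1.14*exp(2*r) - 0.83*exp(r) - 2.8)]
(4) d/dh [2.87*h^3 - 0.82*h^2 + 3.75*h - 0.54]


(1) = (12.307046*c^3 + 78.328872*c^2 - 28.274334*c - 235.318528)/(0.205379*c^6 + 2.046828*c^5 + 11.613855*c^4 + 39.51556*c^3 + 90.745545*c^2 + 124.962348*c + 97.972181)
(2) = 3*j^2 + 2*j - 2
(3) = (0.9804*exp(2*r) - 6.8628*exp(r) + 4.9063)*exp(r)/(1.2996*exp(4*r) - 1.8924*exp(3*r) - 5.6951*exp(2*r) + 4.648*exp(r) + 7.84)
(4) = 8.61*h^2 - 1.64*h + 3.75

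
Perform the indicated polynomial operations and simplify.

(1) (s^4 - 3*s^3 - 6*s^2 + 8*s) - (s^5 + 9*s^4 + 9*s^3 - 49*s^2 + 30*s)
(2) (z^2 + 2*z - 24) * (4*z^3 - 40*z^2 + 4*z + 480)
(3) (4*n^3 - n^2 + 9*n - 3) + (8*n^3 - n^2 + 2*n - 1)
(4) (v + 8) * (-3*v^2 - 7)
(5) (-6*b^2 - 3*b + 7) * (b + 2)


(1) = -s^5 - 8*s^4 - 12*s^3 + 43*s^2 - 22*s
(2) = 4*z^5 - 32*z^4 - 172*z^3 + 1448*z^2 + 864*z - 11520
(3) = 12*n^3 - 2*n^2 + 11*n - 4
(4) = -3*v^3 - 24*v^2 - 7*v - 56
(5) = -6*b^3 - 15*b^2 + b + 14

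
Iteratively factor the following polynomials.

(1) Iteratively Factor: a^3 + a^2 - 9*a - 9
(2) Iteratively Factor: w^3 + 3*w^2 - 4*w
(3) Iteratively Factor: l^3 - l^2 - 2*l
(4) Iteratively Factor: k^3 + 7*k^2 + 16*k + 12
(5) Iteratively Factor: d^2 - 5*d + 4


(1) = (a + 1)*(a^2 - 9) = (a + 1)*(a + 3)*(a - 3)
(2) = (w + 4)*(w^2 - w) = (w - 1)*(w + 4)*(w)
(3) = (l - 2)*(l^2 + l) = (l - 2)*(l + 1)*(l)
(4) = (k + 2)*(k^2 + 5*k + 6) = (k + 2)^2*(k + 3)
(5) = (d - 4)*(d - 1)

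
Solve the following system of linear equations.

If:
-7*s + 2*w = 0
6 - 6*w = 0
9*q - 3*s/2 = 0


Then:
q = 1/21
s = 2/7
w = 1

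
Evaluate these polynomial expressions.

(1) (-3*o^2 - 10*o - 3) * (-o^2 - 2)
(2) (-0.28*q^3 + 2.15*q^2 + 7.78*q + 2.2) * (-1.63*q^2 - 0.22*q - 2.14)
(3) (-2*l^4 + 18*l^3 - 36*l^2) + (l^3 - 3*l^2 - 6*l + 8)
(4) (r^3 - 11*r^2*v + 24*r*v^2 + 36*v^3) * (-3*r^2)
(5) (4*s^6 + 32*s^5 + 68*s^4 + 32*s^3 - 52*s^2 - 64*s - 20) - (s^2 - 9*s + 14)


(1) = 3*o^4 + 10*o^3 + 9*o^2 + 20*o + 6
(2) = 0.4564*q^5 - 3.4429*q^4 - 12.5552*q^3 - 9.8986*q^2 - 17.1332*q - 4.708
(3) = -2*l^4 + 19*l^3 - 39*l^2 - 6*l + 8
(4) = -3*r^5 + 33*r^4*v - 72*r^3*v^2 - 108*r^2*v^3
(5) = 4*s^6 + 32*s^5 + 68*s^4 + 32*s^3 - 53*s^2 - 55*s - 34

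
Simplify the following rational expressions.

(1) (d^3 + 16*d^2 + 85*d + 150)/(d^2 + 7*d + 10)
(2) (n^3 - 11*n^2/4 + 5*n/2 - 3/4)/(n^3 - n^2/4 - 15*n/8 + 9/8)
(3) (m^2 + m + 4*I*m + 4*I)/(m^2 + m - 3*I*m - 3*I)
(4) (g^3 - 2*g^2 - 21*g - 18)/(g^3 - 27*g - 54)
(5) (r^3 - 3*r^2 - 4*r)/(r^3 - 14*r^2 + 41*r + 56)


(1) = (d^2 + 11*d + 30)/(d + 2)
(2) = (2*n - 2)/(2*n + 3)
(3) = (m + 4*I)/(m - 3*I)
(4) = (g + 1)/(g + 3)
(5) = (r^2 - 4*r)/(r^2 - 15*r + 56)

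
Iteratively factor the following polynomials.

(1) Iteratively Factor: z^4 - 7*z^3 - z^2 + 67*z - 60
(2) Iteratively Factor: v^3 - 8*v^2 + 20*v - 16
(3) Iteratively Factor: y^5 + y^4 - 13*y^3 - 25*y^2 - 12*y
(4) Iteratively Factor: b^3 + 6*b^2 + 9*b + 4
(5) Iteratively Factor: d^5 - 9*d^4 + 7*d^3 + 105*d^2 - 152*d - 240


(1) = (z - 4)*(z^3 - 3*z^2 - 13*z + 15) = (z - 4)*(z + 3)*(z^2 - 6*z + 5) = (z - 5)*(z - 4)*(z + 3)*(z - 1)
(2) = (v - 2)*(v^2 - 6*v + 8) = (v - 4)*(v - 2)*(v - 2)
(3) = (y + 3)*(y^4 - 2*y^3 - 7*y^2 - 4*y) = (y - 4)*(y + 3)*(y^3 + 2*y^2 + y) = (y - 4)*(y + 1)*(y + 3)*(y^2 + y) = (y - 4)*(y + 1)^2*(y + 3)*(y)
(4) = (b + 1)*(b^2 + 5*b + 4) = (b + 1)^2*(b + 4)
(5) = (d - 5)*(d^4 - 4*d^3 - 13*d^2 + 40*d + 48) = (d - 5)*(d - 4)*(d^3 - 13*d - 12) = (d - 5)*(d - 4)*(d + 1)*(d^2 - d - 12) = (d - 5)*(d - 4)*(d + 1)*(d + 3)*(d - 4)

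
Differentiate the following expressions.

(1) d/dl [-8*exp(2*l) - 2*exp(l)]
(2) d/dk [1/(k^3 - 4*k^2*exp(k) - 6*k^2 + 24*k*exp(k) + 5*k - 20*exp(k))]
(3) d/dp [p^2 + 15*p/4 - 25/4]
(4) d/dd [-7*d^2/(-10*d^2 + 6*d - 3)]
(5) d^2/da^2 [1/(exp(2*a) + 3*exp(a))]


(1) = (-16*exp(l) - 2)*exp(l)
(2) = (4*k^2*exp(k) - 3*k^2 - 16*k*exp(k) + 12*k - 4*exp(k) - 5)/(k^3 - 4*k^2*exp(k) - 6*k^2 + 24*k*exp(k) + 5*k - 20*exp(k))^2
(3) = 2*p + 15/4
(4) = 42*d*(1 - d)/(100*d^4 - 120*d^3 + 96*d^2 - 36*d + 9)
(5) = (-(exp(a) + 3)*(4*exp(a) + 3) + 2*(2*exp(a) + 3)^2)*exp(-a)/(exp(a) + 3)^3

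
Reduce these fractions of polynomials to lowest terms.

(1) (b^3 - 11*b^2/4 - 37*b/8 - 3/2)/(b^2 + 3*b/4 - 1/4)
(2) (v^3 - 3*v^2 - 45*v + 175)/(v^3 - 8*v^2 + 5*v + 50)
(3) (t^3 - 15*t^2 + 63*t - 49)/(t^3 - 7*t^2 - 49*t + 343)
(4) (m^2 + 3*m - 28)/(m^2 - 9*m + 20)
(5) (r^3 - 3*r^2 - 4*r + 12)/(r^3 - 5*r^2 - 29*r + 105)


(1) = (8*b^3 - 22*b^2 - 37*b - 12)/(8*b^2 + 6*b - 2)
(2) = (v + 7)/(v + 2)
(3) = (t - 1)/(t + 7)
(4) = (m + 7)/(m - 5)
(5) = (r^2 - 4)/(r^2 - 2*r - 35)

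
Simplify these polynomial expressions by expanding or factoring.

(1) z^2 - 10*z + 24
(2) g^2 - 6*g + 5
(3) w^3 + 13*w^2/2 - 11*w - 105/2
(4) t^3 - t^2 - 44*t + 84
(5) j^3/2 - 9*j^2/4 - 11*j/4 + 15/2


(1) = (z - 6)*(z - 4)
(2) = (g - 5)*(g - 1)
(3) = (w - 3)*(w + 5/2)*(w + 7)
(4) = (t - 6)*(t - 2)*(t + 7)
(5) = (j/2 + 1)*(j - 5)*(j - 3/2)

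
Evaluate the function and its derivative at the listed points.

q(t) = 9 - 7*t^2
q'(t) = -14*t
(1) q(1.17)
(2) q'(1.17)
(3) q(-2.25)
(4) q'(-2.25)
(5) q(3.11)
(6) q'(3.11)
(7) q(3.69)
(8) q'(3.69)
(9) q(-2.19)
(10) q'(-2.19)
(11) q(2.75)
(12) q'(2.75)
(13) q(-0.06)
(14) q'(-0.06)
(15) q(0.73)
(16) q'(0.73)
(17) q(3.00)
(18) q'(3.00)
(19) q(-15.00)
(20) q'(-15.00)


(1) = -0.58
(2) = -16.38
(3) = -26.44
(4) = 31.50
(5) = -58.70
(6) = -43.54
(7) = -86.31
(8) = -51.66
(9) = -24.57
(10) = 30.66
(11) = -43.94
(12) = -38.50
(13) = 8.97
(14) = 0.84
(15) = 5.27
(16) = -10.22
(17) = -54.00
(18) = -42.00
(19) = -1566.00
(20) = 210.00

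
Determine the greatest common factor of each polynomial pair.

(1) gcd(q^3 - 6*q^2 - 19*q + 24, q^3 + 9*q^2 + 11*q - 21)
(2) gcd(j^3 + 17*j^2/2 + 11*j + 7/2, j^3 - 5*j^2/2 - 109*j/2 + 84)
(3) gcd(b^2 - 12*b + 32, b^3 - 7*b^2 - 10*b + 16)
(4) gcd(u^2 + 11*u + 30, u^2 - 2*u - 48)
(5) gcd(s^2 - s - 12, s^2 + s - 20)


(1) = gcd((q - 8)*(q - 1)*(q + 3), (q - 1)*(q + 3)*(q + 7)) = q^2 + 2*q - 3
(2) = gcd((j + 1/2)*(j + 1)*(j + 7), (j - 8)*(j - 3/2)*(j + 7)) = j + 7
(3) = gcd((b - 8)*(b - 4), (b - 8)*(b - 1)*(b + 2)) = b - 8
(4) = gcd((u + 5)*(u + 6), (u - 8)*(u + 6)) = u + 6
(5) = s - 4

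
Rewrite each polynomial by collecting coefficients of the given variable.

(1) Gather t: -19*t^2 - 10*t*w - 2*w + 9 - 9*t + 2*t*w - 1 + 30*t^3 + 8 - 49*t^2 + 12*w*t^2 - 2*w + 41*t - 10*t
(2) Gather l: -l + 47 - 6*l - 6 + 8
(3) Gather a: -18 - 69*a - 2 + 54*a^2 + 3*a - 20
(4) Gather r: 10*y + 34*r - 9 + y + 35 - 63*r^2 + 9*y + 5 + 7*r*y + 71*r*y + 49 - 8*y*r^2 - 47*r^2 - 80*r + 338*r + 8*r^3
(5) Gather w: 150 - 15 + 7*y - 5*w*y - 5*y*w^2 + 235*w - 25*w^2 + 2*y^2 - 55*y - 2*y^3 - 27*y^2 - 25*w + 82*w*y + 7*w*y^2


(1) = 30*t^3 + t^2*(12*w - 68) + t*(22 - 8*w) - 4*w + 16
(2) = 49 - 7*l
(3) = 54*a^2 - 66*a - 40
(4) = 8*r^3 + r^2*(-8*y - 110) + r*(78*y + 292) + 20*y + 80
(5) = w^2*(-5*y - 25) + w*(7*y^2 + 77*y + 210) - 2*y^3 - 25*y^2 - 48*y + 135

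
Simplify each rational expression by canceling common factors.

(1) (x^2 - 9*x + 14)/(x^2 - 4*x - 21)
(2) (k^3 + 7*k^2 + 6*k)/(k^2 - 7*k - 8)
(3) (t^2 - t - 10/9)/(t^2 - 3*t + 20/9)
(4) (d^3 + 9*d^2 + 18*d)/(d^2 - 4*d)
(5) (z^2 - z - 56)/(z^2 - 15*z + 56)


(1) = (x - 2)/(x + 3)
(2) = (k^2 + 6*k)/(k - 8)
(3) = (3*t + 2)/(3*t - 4)
(4) = (d^2 + 9*d + 18)/(d - 4)
(5) = (z + 7)/(z - 7)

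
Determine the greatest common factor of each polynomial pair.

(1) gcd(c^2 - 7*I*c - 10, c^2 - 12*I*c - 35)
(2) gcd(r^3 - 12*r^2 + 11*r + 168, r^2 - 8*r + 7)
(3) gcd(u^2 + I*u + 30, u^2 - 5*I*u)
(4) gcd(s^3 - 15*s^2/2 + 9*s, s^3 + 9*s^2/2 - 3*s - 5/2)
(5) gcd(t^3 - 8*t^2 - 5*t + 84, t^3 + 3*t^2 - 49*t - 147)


(1) = c - 5*I
(2) = r - 7
(3) = gcd((u - 5*I)*(u + 6*I), u*(u - 5*I)) = u - 5*I
(4) = 1
(5) = gcd((t - 7)*(t - 4)*(t + 3), (t - 7)*(t + 3)*(t + 7)) = t^2 - 4*t - 21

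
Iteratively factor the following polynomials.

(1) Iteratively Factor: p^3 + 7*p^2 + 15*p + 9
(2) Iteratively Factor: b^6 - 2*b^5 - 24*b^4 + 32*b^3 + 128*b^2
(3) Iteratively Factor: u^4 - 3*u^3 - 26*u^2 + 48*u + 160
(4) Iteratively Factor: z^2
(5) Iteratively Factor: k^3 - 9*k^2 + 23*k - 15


(1) = (p + 1)*(p^2 + 6*p + 9) = (p + 1)*(p + 3)*(p + 3)
(2) = (b + 2)*(b^5 - 4*b^4 - 16*b^3 + 64*b^2) = b*(b + 2)*(b^4 - 4*b^3 - 16*b^2 + 64*b) = b*(b - 4)*(b + 2)*(b^3 - 16*b) = b*(b - 4)*(b + 2)*(b + 4)*(b^2 - 4*b) = b*(b - 4)^2*(b + 2)*(b + 4)*(b)
(3) = (u + 4)*(u^3 - 7*u^2 + 2*u + 40) = (u - 5)*(u + 4)*(u^2 - 2*u - 8) = (u - 5)*(u + 2)*(u + 4)*(u - 4)
(4) = (z)*(z)
(5) = (k - 1)*(k^2 - 8*k + 15) = (k - 5)*(k - 1)*(k - 3)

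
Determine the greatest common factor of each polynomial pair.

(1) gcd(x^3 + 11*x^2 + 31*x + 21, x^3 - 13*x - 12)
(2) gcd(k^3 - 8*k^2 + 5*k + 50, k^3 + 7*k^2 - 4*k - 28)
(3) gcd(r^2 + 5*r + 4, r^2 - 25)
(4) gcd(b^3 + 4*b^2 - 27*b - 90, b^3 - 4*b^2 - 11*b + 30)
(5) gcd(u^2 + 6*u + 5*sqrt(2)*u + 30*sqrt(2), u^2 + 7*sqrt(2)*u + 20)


(1) = gcd((x + 1)*(x + 3)*(x + 7), (x - 4)*(x + 1)*(x + 3)) = x^2 + 4*x + 3
(2) = k + 2
(3) = gcd((r + 1)*(r + 4), (r - 5)*(r + 5)) = 1
(4) = gcd((b - 5)*(b + 3)*(b + 6), (b - 5)*(b - 2)*(b + 3)) = b^2 - 2*b - 15
(5) = gcd((u + 6)*(u + 5*sqrt(2)), (u + 2*sqrt(2))*(u + 5*sqrt(2))) = u + 5*sqrt(2)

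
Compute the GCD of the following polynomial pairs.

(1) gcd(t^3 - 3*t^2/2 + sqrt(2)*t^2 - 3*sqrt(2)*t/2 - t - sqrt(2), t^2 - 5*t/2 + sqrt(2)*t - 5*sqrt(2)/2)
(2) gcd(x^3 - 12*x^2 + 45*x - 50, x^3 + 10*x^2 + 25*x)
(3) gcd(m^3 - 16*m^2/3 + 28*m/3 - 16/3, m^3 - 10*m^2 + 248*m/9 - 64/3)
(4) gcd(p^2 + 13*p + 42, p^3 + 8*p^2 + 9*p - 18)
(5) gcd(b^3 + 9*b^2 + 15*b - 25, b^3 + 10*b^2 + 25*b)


(1) = gcd((t - 2)*(t + 1/2)*(t + sqrt(2)), (t - 5/2)*(t + sqrt(2))) = t + sqrt(2)
(2) = 1
(3) = gcd((m - 2)^2*(m - 4/3), (m - 6)*(m - 8/3)*(m - 4/3)) = m - 4/3
(4) = p + 6
(5) = gcd((b - 1)*(b + 5)^2, b*(b + 5)^2) = b^2 + 10*b + 25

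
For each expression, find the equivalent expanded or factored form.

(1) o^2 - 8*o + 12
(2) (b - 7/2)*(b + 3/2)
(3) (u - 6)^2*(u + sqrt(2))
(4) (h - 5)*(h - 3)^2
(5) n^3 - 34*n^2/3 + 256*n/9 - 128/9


(1) = (o - 6)*(o - 2)
(2) = b^2 - 2*b - 21/4
(3) = u^3 - 12*u^2 + sqrt(2)*u^2 - 12*sqrt(2)*u + 36*u + 36*sqrt(2)
(4) = h^3 - 11*h^2 + 39*h - 45
(5) = (n - 8)*(n - 8/3)*(n - 2/3)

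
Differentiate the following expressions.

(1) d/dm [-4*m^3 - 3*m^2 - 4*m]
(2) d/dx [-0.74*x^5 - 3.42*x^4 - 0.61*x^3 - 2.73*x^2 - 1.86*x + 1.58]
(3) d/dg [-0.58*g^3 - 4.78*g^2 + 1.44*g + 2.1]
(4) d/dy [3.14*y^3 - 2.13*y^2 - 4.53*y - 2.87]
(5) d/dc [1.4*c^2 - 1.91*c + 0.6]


(1) = -12*m^2 - 6*m - 4
(2) = -3.7*x^4 - 13.68*x^3 - 1.83*x^2 - 5.46*x - 1.86
(3) = -1.74*g^2 - 9.56*g + 1.44
(4) = 9.42*y^2 - 4.26*y - 4.53
(5) = 2.8*c - 1.91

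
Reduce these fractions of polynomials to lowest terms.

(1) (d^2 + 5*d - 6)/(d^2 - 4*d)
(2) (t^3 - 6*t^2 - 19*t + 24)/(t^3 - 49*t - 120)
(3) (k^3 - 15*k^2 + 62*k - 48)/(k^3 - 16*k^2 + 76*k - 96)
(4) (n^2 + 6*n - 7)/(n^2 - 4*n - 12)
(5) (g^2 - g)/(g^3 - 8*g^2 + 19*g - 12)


(1) = (d^2 + 5*d - 6)/(d^2 - 4*d)
(2) = (t - 1)/(t + 5)
(3) = (k - 1)/(k - 2)
(4) = (n^2 + 6*n - 7)/(n^2 - 4*n - 12)
(5) = g/(g^2 - 7*g + 12)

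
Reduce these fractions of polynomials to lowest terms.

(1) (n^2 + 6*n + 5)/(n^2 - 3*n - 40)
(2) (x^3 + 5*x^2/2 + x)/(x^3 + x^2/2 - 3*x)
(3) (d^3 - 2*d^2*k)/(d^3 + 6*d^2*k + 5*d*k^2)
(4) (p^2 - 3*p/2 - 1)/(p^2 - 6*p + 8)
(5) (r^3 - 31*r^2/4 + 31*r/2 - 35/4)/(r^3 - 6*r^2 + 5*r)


(1) = (n + 1)/(n - 8)
(2) = (2*x + 1)/(2*x - 3)
(3) = (d^2 - 2*d*k)/(d^2 + 6*d*k + 5*k^2)
(4) = (2*p + 1)/(2*p - 8)
(5) = (4*r - 7)/(4*r)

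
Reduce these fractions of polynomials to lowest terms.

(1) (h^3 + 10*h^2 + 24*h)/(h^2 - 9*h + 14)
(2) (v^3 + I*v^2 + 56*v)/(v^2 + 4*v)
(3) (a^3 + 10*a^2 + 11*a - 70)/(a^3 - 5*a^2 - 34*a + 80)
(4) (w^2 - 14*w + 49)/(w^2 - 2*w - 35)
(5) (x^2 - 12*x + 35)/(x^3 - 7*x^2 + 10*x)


(1) = (h^3 + 10*h^2 + 24*h)/(h^2 - 9*h + 14)
(2) = (v^2 + I*v + 56)/(v + 4)
(3) = (a + 7)/(a - 8)
(4) = (w - 7)/(w + 5)
(5) = (x - 7)/(x^2 - 2*x)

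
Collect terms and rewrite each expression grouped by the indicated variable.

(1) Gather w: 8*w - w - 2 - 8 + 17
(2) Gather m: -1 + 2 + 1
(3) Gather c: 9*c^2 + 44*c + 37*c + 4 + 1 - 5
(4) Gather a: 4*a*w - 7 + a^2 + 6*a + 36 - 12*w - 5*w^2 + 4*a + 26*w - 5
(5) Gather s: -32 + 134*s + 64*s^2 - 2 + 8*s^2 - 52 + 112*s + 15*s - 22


(1) = 7*w + 7
(2) = 2
(3) = 9*c^2 + 81*c
(4) = a^2 + a*(4*w + 10) - 5*w^2 + 14*w + 24
(5) = 72*s^2 + 261*s - 108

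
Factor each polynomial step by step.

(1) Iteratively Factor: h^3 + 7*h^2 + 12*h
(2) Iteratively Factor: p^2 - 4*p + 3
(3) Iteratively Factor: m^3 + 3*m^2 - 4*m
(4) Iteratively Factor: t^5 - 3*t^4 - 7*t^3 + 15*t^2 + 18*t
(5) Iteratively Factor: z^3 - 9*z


(1) = (h)*(h^2 + 7*h + 12) = h*(h + 4)*(h + 3)
(2) = (p - 3)*(p - 1)
(3) = (m - 1)*(m^2 + 4*m) = m*(m - 1)*(m + 4)
(4) = (t + 1)*(t^4 - 4*t^3 - 3*t^2 + 18*t) = (t - 3)*(t + 1)*(t^3 - t^2 - 6*t) = (t - 3)*(t + 1)*(t + 2)*(t^2 - 3*t) = t*(t - 3)*(t + 1)*(t + 2)*(t - 3)
(5) = (z - 3)*(z^2 + 3*z) = z*(z - 3)*(z + 3)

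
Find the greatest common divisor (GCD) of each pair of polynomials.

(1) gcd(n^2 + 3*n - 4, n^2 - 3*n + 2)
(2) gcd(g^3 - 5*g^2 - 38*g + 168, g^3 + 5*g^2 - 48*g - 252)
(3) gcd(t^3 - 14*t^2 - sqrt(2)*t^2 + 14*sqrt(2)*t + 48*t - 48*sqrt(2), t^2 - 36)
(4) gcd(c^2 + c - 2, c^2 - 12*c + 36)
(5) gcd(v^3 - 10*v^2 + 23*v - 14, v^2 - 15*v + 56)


(1) = n - 1
(2) = gcd((g - 7)*(g - 4)*(g + 6), (g - 7)*(g + 6)^2) = g^2 - g - 42
(3) = t - 6
(4) = gcd((c - 1)*(c + 2), (c - 6)^2) = 1
(5) = gcd((v - 7)*(v - 2)*(v - 1), (v - 8)*(v - 7)) = v - 7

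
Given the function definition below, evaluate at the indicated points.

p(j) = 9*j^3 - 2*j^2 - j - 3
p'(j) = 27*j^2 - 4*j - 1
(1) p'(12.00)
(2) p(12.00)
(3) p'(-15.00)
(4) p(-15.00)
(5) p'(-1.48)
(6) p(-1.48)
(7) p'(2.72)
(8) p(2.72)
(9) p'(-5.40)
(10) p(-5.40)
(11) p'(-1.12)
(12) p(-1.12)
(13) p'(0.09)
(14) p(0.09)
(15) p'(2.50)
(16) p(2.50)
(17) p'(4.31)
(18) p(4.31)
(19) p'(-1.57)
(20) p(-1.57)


(1) = 3839.00
(2) = 15249.00
(3) = 6134.00
(4) = -30813.00
(5) = 64.06
(6) = -35.08
(7) = 187.88
(8) = 160.60
(9) = 807.92
(10) = -1473.10
(11) = 37.35
(12) = -17.03
(13) = -1.14
(14) = -3.10
(15) = 157.75
(16) = 122.62
(17) = 483.31
(18) = 676.10
(19) = 71.83
(20) = -41.19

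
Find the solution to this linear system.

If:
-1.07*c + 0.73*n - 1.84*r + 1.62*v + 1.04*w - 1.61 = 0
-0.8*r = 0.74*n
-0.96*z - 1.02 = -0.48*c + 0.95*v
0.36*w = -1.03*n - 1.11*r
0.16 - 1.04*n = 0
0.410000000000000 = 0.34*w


Then:
No Solution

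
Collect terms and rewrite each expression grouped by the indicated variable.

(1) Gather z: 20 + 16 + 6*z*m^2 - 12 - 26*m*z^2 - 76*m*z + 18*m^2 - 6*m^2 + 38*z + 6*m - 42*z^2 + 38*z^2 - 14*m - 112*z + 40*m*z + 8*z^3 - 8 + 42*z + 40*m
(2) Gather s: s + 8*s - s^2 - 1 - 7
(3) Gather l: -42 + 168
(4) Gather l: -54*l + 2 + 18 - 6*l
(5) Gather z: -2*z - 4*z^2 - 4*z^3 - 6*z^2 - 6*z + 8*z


(1) = 12*m^2 + 32*m + 8*z^3 + z^2*(-26*m - 4) + z*(6*m^2 - 36*m - 32) + 16
(2) = -s^2 + 9*s - 8
(3) = 126
(4) = 20 - 60*l
(5) = -4*z^3 - 10*z^2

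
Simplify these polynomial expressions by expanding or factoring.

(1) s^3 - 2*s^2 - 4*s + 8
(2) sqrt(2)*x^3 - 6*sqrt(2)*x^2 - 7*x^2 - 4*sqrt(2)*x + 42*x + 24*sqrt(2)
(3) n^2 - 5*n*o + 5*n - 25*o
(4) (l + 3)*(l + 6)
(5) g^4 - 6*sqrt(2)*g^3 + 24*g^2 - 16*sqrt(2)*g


(1) = (s - 2)^2*(s + 2)
(2) = (x - 6)*(x - 4*sqrt(2))*(sqrt(2)*x + 1)
(3) = (n + 5)*(n - 5*o)
(4) = l^2 + 9*l + 18
(5) = g*(g - 2*sqrt(2))^3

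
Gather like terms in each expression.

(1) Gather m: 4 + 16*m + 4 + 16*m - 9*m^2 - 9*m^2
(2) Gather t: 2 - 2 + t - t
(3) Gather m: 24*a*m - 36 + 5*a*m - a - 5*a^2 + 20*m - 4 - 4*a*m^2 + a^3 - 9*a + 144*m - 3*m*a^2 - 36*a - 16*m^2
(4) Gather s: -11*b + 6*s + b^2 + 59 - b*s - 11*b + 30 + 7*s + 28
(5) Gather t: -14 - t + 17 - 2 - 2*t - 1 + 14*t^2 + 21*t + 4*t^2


(1) = -18*m^2 + 32*m + 8
(2) = 0
(3) = a^3 - 5*a^2 - 46*a + m^2*(-4*a - 16) + m*(-3*a^2 + 29*a + 164) - 40
(4) = b^2 - 22*b + s*(13 - b) + 117
(5) = 18*t^2 + 18*t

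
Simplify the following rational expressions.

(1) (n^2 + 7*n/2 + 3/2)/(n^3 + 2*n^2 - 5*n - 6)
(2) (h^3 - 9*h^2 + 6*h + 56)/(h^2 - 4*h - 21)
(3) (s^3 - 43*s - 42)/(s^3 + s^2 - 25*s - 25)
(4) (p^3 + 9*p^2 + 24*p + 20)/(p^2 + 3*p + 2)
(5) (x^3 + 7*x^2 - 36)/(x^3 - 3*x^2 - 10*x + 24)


(1) = (2*n + 1)/(2*n^2 - 2*n - 4)
(2) = (h^2 - 2*h - 8)/(h + 3)
(3) = (s^2 - s - 42)/(s^2 - 25)
(4) = (p^2 + 7*p + 10)/(p + 1)
(5) = (x + 6)/(x - 4)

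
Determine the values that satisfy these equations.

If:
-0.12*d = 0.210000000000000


Then:
d = -1.75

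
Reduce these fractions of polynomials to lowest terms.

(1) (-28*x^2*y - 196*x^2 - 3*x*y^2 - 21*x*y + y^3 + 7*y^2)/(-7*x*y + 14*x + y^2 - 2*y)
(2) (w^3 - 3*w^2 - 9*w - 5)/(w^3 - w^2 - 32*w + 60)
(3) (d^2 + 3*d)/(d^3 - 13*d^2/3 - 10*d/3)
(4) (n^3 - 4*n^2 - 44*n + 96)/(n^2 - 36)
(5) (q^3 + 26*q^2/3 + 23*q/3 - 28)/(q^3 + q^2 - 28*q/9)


(1) = (4*x*y + 28*x + y^2 + 7*y)/(y - 2)
(2) = (w^2 + 2*w + 1)/(w^2 + 4*w - 12)
(3) = (3*d + 9)/(3*d^2 - 13*d - 10)
(4) = (n^2 - 10*n + 16)/(n - 6)
(5) = (3*q^2 + 30*q + 63)/(3*q^2 + 7*q)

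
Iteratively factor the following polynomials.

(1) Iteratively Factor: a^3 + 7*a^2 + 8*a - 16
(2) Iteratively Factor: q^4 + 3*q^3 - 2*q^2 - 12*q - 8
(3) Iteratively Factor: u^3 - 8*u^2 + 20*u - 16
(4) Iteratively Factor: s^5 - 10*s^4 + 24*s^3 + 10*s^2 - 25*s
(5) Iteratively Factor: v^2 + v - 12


(1) = (a - 1)*(a^2 + 8*a + 16) = (a - 1)*(a + 4)*(a + 4)
(2) = (q + 1)*(q^3 + 2*q^2 - 4*q - 8) = (q + 1)*(q + 2)*(q^2 - 4) = (q + 1)*(q + 2)^2*(q - 2)
(3) = (u - 4)*(u^2 - 4*u + 4) = (u - 4)*(u - 2)*(u - 2)
(4) = (s - 5)*(s^4 - 5*s^3 - s^2 + 5*s) = (s - 5)*(s - 1)*(s^3 - 4*s^2 - 5*s) = (s - 5)*(s - 1)*(s + 1)*(s^2 - 5*s) = s*(s - 5)*(s - 1)*(s + 1)*(s - 5)
(5) = (v - 3)*(v + 4)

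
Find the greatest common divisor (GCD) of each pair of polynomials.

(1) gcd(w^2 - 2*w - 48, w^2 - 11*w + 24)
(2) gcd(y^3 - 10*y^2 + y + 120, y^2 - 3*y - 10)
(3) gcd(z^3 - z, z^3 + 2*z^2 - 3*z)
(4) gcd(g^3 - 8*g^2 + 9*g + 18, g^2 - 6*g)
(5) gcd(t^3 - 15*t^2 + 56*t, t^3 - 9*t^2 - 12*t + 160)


(1) = gcd((w - 8)*(w + 6), (w - 8)*(w - 3)) = w - 8
(2) = gcd((y - 8)*(y - 5)*(y + 3), (y - 5)*(y + 2)) = y - 5
(3) = z^2 - z
(4) = g - 6
(5) = gcd(t*(t - 8)*(t - 7), (t - 8)*(t - 5)*(t + 4)) = t - 8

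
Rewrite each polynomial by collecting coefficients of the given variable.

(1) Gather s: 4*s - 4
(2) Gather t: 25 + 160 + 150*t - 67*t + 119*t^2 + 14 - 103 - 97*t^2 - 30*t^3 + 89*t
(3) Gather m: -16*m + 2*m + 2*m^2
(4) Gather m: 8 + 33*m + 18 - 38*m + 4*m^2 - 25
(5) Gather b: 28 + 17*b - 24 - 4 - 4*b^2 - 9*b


(1) = 4*s - 4
(2) = -30*t^3 + 22*t^2 + 172*t + 96
(3) = 2*m^2 - 14*m
(4) = 4*m^2 - 5*m + 1
(5) = -4*b^2 + 8*b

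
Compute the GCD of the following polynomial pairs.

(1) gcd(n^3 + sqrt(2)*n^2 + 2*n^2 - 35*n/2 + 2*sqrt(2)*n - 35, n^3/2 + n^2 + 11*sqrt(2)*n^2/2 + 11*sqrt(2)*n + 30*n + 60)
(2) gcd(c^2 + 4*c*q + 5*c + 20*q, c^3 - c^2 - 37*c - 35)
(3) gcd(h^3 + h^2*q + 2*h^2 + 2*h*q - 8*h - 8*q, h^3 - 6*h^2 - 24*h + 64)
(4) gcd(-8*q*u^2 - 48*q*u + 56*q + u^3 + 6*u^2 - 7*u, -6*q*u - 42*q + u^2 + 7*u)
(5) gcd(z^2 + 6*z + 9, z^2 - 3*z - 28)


(1) = n + 2
(2) = gcd((c + 5)*(c + 4*q), (c - 7)*(c + 1)*(c + 5)) = c + 5
(3) = h^2 + 2*h - 8
(4) = u + 7
(5) = 1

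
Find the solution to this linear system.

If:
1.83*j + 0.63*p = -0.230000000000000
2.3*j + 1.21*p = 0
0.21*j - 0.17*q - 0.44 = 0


Then:
j = -0.36
p = 0.69
q = -3.04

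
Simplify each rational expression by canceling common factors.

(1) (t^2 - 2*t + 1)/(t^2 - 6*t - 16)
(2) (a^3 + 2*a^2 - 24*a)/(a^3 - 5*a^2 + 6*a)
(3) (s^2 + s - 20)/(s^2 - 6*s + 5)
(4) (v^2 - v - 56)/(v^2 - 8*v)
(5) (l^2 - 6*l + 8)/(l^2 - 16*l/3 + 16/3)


(1) = (t^2 - 2*t + 1)/(t^2 - 6*t - 16)
(2) = (a^2 + 2*a - 24)/(a^2 - 5*a + 6)
(3) = (s^2 + s - 20)/(s^2 - 6*s + 5)
(4) = (v + 7)/v
(5) = (3*l - 6)/(3*l - 4)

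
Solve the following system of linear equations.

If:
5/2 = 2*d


Then:
d = 5/4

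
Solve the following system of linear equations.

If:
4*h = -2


Then:
h = -1/2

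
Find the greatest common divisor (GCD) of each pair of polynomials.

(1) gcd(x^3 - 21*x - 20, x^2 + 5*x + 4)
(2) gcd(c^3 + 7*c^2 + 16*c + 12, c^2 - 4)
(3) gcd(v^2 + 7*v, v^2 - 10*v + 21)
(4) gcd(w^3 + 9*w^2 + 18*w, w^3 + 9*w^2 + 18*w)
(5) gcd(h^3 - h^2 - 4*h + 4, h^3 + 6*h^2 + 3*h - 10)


(1) = gcd((x - 5)*(x + 1)*(x + 4), (x + 1)*(x + 4)) = x^2 + 5*x + 4
(2) = gcd((c + 2)^2*(c + 3), (c - 2)*(c + 2)) = c + 2
(3) = 1
(4) = gcd(w*(w + 3)*(w + 6), w*(w + 3)*(w + 6)) = w^3 + 9*w^2 + 18*w
(5) = gcd((h - 2)*(h - 1)*(h + 2), (h - 1)*(h + 2)*(h + 5)) = h^2 + h - 2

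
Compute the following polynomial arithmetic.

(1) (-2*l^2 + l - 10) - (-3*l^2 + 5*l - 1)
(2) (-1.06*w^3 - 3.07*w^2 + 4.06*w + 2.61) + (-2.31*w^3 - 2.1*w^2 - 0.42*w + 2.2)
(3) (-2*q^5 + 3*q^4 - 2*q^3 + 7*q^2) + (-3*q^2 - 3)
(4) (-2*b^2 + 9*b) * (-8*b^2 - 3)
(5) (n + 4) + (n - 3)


(1) = l^2 - 4*l - 9
(2) = -3.37*w^3 - 5.17*w^2 + 3.64*w + 4.81
(3) = -2*q^5 + 3*q^4 - 2*q^3 + 4*q^2 - 3
(4) = 16*b^4 - 72*b^3 + 6*b^2 - 27*b
(5) = 2*n + 1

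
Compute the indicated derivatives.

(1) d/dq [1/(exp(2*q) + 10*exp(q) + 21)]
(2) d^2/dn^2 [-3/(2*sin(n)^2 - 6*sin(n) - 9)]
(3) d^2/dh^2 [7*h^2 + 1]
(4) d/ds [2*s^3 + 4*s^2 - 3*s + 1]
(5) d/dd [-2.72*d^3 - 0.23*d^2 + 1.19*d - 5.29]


(1) = 2*(-exp(q) - 5)*exp(q)/(exp(2*q) + 10*exp(q) + 21)^2
(2) = 6*(-8*sin(n)^4 + 18*sin(n)^3 - 42*sin(n)^2 - 9*sin(n) + 54)/(6*sin(n) + cos(2*n) + 8)^3
(3) = 14
(4) = 6*s^2 + 8*s - 3
(5) = -8.16*d^2 - 0.46*d + 1.19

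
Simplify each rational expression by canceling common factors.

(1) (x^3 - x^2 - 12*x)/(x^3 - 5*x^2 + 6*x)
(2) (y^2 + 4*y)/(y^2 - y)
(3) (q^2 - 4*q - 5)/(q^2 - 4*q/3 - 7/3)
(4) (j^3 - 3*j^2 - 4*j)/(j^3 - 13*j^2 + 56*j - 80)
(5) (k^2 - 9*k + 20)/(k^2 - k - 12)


(1) = (x^2 - x - 12)/(x^2 - 5*x + 6)
(2) = (y + 4)/(y - 1)
(3) = (3*q - 15)/(3*q - 7)
(4) = (j^2 + j)/(j^2 - 9*j + 20)
(5) = (k - 5)/(k + 3)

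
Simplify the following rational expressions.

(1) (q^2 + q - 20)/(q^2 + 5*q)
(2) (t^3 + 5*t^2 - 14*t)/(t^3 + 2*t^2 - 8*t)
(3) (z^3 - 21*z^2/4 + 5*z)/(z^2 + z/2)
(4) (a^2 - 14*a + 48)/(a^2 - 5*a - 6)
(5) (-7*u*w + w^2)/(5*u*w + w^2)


(1) = (q - 4)/q
(2) = (t + 7)/(t + 4)
(3) = (4*z^2 - 21*z + 20)/(4*z + 2)
(4) = (a - 8)/(a + 1)
(5) = (-7*u + w)/(5*u + w)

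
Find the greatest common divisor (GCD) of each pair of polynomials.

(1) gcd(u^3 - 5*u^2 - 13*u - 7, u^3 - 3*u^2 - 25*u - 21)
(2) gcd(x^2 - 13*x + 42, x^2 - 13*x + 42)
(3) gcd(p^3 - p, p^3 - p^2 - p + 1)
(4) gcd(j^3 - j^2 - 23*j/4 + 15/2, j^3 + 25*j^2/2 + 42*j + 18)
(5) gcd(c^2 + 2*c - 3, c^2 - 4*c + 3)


(1) = u^2 - 6*u - 7
(2) = gcd((x - 7)*(x - 6), (x - 7)*(x - 6)) = x^2 - 13*x + 42
(3) = gcd(p*(p - 1)*(p + 1), (p - 1)^2*(p + 1)) = p^2 - 1
(4) = gcd((j - 2)*(j - 3/2)*(j + 5/2), (j + 1/2)*(j + 6)^2) = 1
(5) = gcd((c - 1)*(c + 3), (c - 3)*(c - 1)) = c - 1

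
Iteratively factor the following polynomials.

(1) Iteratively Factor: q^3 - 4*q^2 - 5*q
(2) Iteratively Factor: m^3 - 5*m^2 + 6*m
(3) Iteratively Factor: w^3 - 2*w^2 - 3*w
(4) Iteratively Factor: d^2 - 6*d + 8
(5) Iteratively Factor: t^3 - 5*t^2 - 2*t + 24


(1) = (q)*(q^2 - 4*q - 5) = q*(q - 5)*(q + 1)
(2) = (m - 2)*(m^2 - 3*m) = (m - 3)*(m - 2)*(m)
(3) = (w - 3)*(w^2 + w) = (w - 3)*(w + 1)*(w)
(4) = (d - 2)*(d - 4)
(5) = (t - 3)*(t^2 - 2*t - 8) = (t - 4)*(t - 3)*(t + 2)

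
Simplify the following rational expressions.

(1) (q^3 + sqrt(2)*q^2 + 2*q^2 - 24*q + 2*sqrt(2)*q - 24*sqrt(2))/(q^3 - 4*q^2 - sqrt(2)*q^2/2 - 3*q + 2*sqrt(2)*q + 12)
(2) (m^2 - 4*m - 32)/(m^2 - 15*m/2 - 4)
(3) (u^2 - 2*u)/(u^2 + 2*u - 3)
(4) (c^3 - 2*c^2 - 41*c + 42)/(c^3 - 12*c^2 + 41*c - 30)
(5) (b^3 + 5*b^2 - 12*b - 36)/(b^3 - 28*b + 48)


(1) = (2*q + 12)/(2*q - 3*sqrt(2))
(2) = (2*m + 8)/(2*m + 1)
(3) = (u^2 - 2*u)/(u^2 + 2*u - 3)
(4) = (c^2 - c - 42)/(c^2 - 11*c + 30)
(5) = (b^2 - b - 6)/(b^2 - 6*b + 8)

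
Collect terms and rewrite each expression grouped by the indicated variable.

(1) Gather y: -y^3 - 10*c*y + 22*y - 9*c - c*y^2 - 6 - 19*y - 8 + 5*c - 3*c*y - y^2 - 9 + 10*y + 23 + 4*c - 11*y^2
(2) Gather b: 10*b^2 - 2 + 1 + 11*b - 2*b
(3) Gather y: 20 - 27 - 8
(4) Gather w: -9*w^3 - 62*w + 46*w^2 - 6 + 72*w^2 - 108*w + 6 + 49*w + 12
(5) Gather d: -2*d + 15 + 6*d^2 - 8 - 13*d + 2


(1) = -y^3 + y^2*(-c - 12) + y*(13 - 13*c)
(2) = 10*b^2 + 9*b - 1
(3) = -15
(4) = -9*w^3 + 118*w^2 - 121*w + 12
(5) = 6*d^2 - 15*d + 9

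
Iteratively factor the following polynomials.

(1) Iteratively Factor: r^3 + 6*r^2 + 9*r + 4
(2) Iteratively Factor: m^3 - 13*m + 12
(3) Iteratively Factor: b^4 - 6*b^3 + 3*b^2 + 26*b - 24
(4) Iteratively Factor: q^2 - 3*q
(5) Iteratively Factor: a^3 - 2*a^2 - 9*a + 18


(1) = (r + 4)*(r^2 + 2*r + 1) = (r + 1)*(r + 4)*(r + 1)
(2) = (m - 1)*(m^2 + m - 12) = (m - 3)*(m - 1)*(m + 4)
(3) = (b - 4)*(b^3 - 2*b^2 - 5*b + 6) = (b - 4)*(b - 1)*(b^2 - b - 6) = (b - 4)*(b - 1)*(b + 2)*(b - 3)
(4) = (q - 3)*(q)
(5) = (a + 3)*(a^2 - 5*a + 6) = (a - 2)*(a + 3)*(a - 3)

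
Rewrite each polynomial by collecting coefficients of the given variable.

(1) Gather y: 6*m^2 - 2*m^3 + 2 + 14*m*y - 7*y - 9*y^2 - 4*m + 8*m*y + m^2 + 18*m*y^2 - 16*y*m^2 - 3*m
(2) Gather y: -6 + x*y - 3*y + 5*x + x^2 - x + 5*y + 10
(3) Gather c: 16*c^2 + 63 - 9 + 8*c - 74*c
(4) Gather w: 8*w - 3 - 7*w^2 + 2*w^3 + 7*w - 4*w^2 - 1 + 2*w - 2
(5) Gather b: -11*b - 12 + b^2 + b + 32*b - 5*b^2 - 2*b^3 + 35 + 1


(1) = -2*m^3 + 7*m^2 - 7*m + y^2*(18*m - 9) + y*(-16*m^2 + 22*m - 7) + 2
(2) = x^2 + 4*x + y*(x + 2) + 4
(3) = 16*c^2 - 66*c + 54
(4) = 2*w^3 - 11*w^2 + 17*w - 6
(5) = -2*b^3 - 4*b^2 + 22*b + 24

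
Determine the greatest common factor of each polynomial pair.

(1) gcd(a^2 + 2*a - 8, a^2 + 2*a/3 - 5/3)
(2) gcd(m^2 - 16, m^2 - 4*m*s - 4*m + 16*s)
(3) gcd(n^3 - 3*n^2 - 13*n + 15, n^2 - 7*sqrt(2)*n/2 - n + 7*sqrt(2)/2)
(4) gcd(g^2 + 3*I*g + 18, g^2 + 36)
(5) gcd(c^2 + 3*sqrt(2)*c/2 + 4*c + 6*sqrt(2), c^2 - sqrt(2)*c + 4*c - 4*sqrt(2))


(1) = gcd((a - 2)*(a + 4), (a - 1)*(a + 5/3)) = 1
(2) = gcd((m - 4)*(m + 4), (m - 4)*(m - 4*s)) = m - 4
(3) = n - 1
(4) = gcd((g - 3*I)*(g + 6*I), (g - 6*I)*(g + 6*I)) = g + 6*I
(5) = gcd((c + 4)*(c + 3*sqrt(2)/2), (c + 4)*(c - sqrt(2))) = c + 4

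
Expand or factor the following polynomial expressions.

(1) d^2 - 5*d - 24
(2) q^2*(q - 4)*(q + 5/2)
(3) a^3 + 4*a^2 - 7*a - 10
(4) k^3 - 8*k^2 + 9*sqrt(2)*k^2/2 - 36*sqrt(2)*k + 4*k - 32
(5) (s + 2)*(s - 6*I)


(1) = (d - 8)*(d + 3)
(2) = q^4 - 3*q^3/2 - 10*q^2
(3) = (a - 2)*(a + 1)*(a + 5)
(4) = (k - 8)*(k + sqrt(2)/2)*(k + 4*sqrt(2))
(5) = s^2 + 2*s - 6*I*s - 12*I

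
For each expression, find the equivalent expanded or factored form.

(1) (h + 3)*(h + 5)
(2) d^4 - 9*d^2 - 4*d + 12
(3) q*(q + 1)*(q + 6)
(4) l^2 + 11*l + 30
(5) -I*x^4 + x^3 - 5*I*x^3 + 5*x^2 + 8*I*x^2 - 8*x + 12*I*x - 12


(1) = h^2 + 8*h + 15
(2) = (d - 3)*(d - 1)*(d + 2)^2
(3) = q^3 + 7*q^2 + 6*q
(4) = (l + 5)*(l + 6)
(5) = (x - 2)*(x + 1)*(x + 6)*(-I*x + 1)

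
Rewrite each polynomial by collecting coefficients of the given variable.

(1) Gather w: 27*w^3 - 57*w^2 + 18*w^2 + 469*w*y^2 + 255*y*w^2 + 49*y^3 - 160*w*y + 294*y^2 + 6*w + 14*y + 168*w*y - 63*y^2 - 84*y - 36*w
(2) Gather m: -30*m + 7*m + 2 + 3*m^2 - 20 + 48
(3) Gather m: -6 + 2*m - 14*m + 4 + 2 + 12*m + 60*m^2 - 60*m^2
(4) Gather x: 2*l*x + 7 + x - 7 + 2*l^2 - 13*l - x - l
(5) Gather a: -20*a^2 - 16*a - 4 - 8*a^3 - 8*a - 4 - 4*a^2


(1) = 27*w^3 + w^2*(255*y - 39) + w*(469*y^2 + 8*y - 30) + 49*y^3 + 231*y^2 - 70*y
(2) = 3*m^2 - 23*m + 30
(3) = 0
(4) = 2*l^2 + 2*l*x - 14*l
(5) = -8*a^3 - 24*a^2 - 24*a - 8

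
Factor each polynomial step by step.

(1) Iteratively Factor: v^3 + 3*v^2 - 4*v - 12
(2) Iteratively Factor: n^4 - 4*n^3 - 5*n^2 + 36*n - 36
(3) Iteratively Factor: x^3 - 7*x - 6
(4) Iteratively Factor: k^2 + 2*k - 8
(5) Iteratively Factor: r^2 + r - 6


(1) = (v - 2)*(v^2 + 5*v + 6) = (v - 2)*(v + 3)*(v + 2)
(2) = (n - 2)*(n^3 - 2*n^2 - 9*n + 18) = (n - 2)^2*(n^2 - 9) = (n - 3)*(n - 2)^2*(n + 3)
(3) = (x - 3)*(x^2 + 3*x + 2) = (x - 3)*(x + 1)*(x + 2)
(4) = (k + 4)*(k - 2)
(5) = (r - 2)*(r + 3)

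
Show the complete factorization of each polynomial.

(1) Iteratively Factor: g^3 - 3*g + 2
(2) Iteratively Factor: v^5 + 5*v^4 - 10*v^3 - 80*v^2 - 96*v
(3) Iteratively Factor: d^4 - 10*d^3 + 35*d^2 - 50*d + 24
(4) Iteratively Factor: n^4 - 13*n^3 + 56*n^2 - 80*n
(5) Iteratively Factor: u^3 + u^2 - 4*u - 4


(1) = (g - 1)*(g^2 + g - 2) = (g - 1)*(g + 2)*(g - 1)
(2) = (v + 4)*(v^4 + v^3 - 14*v^2 - 24*v) = (v + 3)*(v + 4)*(v^3 - 2*v^2 - 8*v) = v*(v + 3)*(v + 4)*(v^2 - 2*v - 8) = v*(v - 4)*(v + 3)*(v + 4)*(v + 2)
(3) = (d - 3)*(d^3 - 7*d^2 + 14*d - 8) = (d - 4)*(d - 3)*(d^2 - 3*d + 2) = (d - 4)*(d - 3)*(d - 2)*(d - 1)
(4) = (n - 5)*(n^3 - 8*n^2 + 16*n) = (n - 5)*(n - 4)*(n^2 - 4*n) = n*(n - 5)*(n - 4)*(n - 4)
(5) = (u + 2)*(u^2 - u - 2) = (u - 2)*(u + 2)*(u + 1)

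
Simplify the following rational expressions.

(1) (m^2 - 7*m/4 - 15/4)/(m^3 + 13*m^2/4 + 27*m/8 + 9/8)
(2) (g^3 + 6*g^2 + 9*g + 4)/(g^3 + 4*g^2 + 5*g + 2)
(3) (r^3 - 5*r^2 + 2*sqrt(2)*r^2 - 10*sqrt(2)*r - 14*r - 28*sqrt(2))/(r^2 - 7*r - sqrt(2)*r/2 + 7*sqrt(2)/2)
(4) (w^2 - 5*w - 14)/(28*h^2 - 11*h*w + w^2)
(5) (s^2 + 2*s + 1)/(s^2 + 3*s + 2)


(1) = (8*m^2 - 14*m - 30)/(8*m^3 + 26*m^2 + 27*m + 9)
(2) = (g + 4)/(g + 2)
(3) = (2*r^2 + r*(4 + 4*sqrt(2)) + 8*sqrt(2))/(2*r - sqrt(2))
(4) = (w^2 - 5*w - 14)/(28*h^2 - 11*h*w + w^2)
(5) = (s + 1)/(s + 2)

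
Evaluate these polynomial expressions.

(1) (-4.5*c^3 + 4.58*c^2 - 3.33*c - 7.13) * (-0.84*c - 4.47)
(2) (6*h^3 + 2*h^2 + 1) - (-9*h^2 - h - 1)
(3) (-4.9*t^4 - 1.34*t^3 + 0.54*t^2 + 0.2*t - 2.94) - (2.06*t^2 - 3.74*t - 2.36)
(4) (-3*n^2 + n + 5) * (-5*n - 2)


(1) = 3.78*c^4 + 16.2678*c^3 - 17.6754*c^2 + 20.8743*c + 31.8711
(2) = 6*h^3 + 11*h^2 + h + 2
(3) = -4.9*t^4 - 1.34*t^3 - 1.52*t^2 + 3.94*t - 0.58
(4) = 15*n^3 + n^2 - 27*n - 10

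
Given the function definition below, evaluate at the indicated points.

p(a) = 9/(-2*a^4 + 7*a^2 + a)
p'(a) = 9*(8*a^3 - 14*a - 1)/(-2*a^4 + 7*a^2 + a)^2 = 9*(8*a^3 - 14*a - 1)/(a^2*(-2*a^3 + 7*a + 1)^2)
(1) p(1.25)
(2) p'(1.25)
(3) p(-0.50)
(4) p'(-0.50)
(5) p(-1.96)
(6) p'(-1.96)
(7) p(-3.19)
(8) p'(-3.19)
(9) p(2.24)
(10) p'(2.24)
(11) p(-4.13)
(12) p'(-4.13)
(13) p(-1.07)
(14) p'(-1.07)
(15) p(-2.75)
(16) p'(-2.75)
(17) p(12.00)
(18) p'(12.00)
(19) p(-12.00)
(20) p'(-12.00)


(1) = 1.23
(2) = -0.48
(3) = 8.00
(4) = 35.56
(5) = -1.96
(6) = -14.47
(7) = -0.06
(8) = -0.10
(9) = -0.69
(10) = 3.07
(11) = -0.02
(12) = -0.02
(13) = 2.08
(14) = 2.01
(15) = -0.14
(16) = -0.28
(17) = -0.00
(18) = 0.00
(19) = -0.00
(20) = -0.00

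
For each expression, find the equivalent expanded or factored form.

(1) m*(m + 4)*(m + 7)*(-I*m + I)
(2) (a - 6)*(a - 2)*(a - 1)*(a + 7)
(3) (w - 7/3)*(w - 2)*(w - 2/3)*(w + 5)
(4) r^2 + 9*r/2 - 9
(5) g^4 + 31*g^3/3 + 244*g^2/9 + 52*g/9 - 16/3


(1) = -I*m^4 - 10*I*m^3 - 17*I*m^2 + 28*I*m
(2) = a^4 - 2*a^3 - 43*a^2 + 128*a - 84
(3) = w^4 - 157*w^2/9 + 104*w/3 - 140/9
(4) = (r - 3/2)*(r + 6)
(5) = (g - 1/3)*(g + 2/3)*(g + 4)*(g + 6)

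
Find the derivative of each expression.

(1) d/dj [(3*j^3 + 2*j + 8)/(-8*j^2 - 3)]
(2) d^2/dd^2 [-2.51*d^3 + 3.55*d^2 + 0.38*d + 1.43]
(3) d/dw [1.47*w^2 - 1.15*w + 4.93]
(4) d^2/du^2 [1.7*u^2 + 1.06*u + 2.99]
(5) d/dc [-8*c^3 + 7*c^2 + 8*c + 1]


(1) = (-24*j^4 - 11*j^2 + 128*j - 6)/(64*j^4 + 48*j^2 + 9)
(2) = 7.1 - 15.06*d
(3) = 2.94*w - 1.15
(4) = 3.40000000000000
(5) = -24*c^2 + 14*c + 8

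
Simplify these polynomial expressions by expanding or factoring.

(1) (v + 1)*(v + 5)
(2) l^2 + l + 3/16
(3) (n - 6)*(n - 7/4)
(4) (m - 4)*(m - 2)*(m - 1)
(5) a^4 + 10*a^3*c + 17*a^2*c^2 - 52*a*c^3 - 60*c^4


(1) = v^2 + 6*v + 5
(2) = (l + 1/4)*(l + 3/4)
(3) = n^2 - 31*n/4 + 21/2
(4) = m^3 - 7*m^2 + 14*m - 8
(5) = (a - 2*c)*(a + c)*(a + 5*c)*(a + 6*c)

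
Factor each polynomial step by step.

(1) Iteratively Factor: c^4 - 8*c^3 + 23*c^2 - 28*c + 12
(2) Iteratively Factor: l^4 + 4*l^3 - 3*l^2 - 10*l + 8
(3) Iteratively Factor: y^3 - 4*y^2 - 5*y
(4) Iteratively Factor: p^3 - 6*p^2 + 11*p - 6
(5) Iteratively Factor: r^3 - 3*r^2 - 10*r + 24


(1) = (c - 3)*(c^3 - 5*c^2 + 8*c - 4) = (c - 3)*(c - 2)*(c^2 - 3*c + 2) = (c - 3)*(c - 2)^2*(c - 1)
(2) = (l + 4)*(l^3 - 3*l + 2) = (l - 1)*(l + 4)*(l^2 + l - 2) = (l - 1)^2*(l + 4)*(l + 2)
(3) = (y - 5)*(y^2 + y) = y*(y - 5)*(y + 1)
(4) = (p - 2)*(p^2 - 4*p + 3) = (p - 3)*(p - 2)*(p - 1)
(5) = (r + 3)*(r^2 - 6*r + 8) = (r - 2)*(r + 3)*(r - 4)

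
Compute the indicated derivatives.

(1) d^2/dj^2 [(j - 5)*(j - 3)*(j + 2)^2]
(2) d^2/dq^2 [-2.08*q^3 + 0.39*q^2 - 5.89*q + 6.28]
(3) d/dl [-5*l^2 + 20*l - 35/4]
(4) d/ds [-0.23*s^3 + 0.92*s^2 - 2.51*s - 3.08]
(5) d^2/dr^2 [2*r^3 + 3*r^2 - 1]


(1) = 12*j^2 - 24*j - 26
(2) = 0.78 - 12.48*q
(3) = 20 - 10*l
(4) = -0.69*s^2 + 1.84*s - 2.51
(5) = 12*r + 6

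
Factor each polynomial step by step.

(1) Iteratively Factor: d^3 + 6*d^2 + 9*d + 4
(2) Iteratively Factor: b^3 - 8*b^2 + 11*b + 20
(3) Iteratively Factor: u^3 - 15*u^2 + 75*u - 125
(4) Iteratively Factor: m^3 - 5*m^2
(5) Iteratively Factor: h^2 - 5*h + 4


(1) = (d + 4)*(d^2 + 2*d + 1) = (d + 1)*(d + 4)*(d + 1)
(2) = (b - 4)*(b^2 - 4*b - 5) = (b - 5)*(b - 4)*(b + 1)
(3) = (u - 5)*(u^2 - 10*u + 25) = (u - 5)^2*(u - 5)
(4) = (m)*(m^2 - 5*m) = m^2*(m - 5)
(5) = (h - 1)*(h - 4)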